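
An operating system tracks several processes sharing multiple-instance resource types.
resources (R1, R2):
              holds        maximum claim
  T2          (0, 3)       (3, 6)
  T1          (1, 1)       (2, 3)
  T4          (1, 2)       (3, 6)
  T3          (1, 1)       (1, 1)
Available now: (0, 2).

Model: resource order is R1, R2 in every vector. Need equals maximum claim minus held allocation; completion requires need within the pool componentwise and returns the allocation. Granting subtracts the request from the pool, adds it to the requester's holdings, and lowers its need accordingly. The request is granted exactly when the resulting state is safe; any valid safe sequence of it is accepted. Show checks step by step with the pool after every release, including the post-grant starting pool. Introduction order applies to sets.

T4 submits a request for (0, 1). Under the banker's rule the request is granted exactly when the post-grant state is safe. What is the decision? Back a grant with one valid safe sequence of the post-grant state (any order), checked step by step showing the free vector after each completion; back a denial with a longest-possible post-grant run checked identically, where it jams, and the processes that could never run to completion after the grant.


GRANT: granting preserves safety; a valid post-grant sequence is T3, T1, T4, T2.
Key observation: granting shrinks the pool to (0, 1), yet T3 still fits and the chain goes through.
Step-by-step check of the post-grant state:
  pool = (0, 1)
  T3 needs (0, 0) <= (0, 1) -> finishes; pool += (1, 1) = (1, 2)
  T1 needs (1, 2) <= (1, 2) -> finishes; pool += (1, 1) = (2, 3)
  T4 needs (2, 3) <= (2, 3) -> finishes; pool += (1, 3) = (3, 6)
  T2 needs (3, 3) <= (3, 6) -> finishes; pool += (0, 3) = (3, 9)


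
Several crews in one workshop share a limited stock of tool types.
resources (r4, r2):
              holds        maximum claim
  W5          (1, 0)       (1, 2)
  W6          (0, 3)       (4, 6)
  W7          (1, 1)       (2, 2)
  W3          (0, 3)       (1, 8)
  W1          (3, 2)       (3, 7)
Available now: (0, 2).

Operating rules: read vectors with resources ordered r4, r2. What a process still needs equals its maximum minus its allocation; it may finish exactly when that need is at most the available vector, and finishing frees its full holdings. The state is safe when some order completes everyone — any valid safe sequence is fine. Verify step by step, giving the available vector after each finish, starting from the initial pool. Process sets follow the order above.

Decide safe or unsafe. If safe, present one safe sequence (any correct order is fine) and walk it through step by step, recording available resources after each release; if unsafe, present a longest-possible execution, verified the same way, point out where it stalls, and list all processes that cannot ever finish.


The state is UNSAFE.
Key observation: after W5, W7 the pool peaks at (2, 3), and each blocked process is short somewhere: W6 on r4; W3 on r2; W1 on r2.
The run W5, W7 cannot be extended any further. Walking it through:
  pool = (0, 2)
  W5: need (0, 2) fits (0, 2); releases (1, 0), pool now (1, 2)
  W7: need (1, 1) fits (1, 2); releases (1, 1), pool now (2, 3)
  W6 cannot run: need (4, 3) vs free (2, 3) (insufficient r4)
  W3 cannot run: need (1, 5) vs free (2, 3) (insufficient r2)
  W1 cannot run: need (0, 5) vs free (2, 3) (insufficient r2)
Processes that can never finish: W6, W3 and W1.


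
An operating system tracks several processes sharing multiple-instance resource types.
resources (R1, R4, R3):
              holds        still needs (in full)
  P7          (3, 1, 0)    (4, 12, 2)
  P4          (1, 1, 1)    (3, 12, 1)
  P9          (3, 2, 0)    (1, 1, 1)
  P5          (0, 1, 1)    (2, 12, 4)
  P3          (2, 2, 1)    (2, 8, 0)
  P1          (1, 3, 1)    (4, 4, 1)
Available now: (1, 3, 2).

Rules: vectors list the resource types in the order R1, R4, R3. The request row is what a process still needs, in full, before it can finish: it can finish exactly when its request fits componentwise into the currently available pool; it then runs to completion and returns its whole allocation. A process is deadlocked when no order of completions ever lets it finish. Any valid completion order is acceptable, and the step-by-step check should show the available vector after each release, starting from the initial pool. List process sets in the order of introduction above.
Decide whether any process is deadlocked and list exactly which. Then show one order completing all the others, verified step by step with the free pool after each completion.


The deadlocked set is P7, P4 and P5.
Key observation: even finishing P9, P1, P3 leaves just (7, 10, 4) free — too little R4 for any of the remaining processes.
The rest can finish in the order P9, P1, P3. Check, step by step:
  pool = (1, 3, 2)
  P9: need (1, 1, 1) fits (1, 3, 2); releases (3, 2, 0), pool now (4, 5, 2)
  P1: need (4, 4, 1) fits (4, 5, 2); releases (1, 3, 1), pool now (5, 8, 3)
  P3: need (2, 8, 0) fits (5, 8, 3); releases (2, 2, 1), pool now (7, 10, 4)
The stuck group stays short no matter what:
  blocked: P7 wants (4, 12, 2), pool (7, 10, 4) — not enough R4
  blocked: P4 wants (3, 12, 1), pool (7, 10, 4) — not enough R4
  blocked: P5 wants (2, 12, 4), pool (7, 10, 4) — not enough R4


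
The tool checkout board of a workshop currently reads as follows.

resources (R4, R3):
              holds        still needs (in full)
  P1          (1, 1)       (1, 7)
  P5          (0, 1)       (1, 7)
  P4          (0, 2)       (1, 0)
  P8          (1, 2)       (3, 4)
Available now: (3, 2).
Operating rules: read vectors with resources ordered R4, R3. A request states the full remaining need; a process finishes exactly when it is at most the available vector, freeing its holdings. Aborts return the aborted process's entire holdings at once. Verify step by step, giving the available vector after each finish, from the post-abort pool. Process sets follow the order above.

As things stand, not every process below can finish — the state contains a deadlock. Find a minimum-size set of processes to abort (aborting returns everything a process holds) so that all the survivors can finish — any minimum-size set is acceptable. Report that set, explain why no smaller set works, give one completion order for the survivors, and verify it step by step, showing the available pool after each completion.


The answer: abort P5.
Key observation: P1 was stuck for good until P5 gave back (0, 1); in the order shown it finishes at step 3.
Why nothing smaller works: aborting no one leaves the state deadlocked as given.
The survivors complete as P4, P8, P1. Step-by-step check (starting from the post-abort pool):
  pool = (3, 3)
  P4: need (1, 0) fits (3, 3); releases (0, 2), pool now (3, 5)
  P8: need (3, 4) fits (3, 5); releases (1, 2), pool now (4, 7)
  P1: need (1, 7) fits (4, 7); releases (1, 1), pool now (5, 8)


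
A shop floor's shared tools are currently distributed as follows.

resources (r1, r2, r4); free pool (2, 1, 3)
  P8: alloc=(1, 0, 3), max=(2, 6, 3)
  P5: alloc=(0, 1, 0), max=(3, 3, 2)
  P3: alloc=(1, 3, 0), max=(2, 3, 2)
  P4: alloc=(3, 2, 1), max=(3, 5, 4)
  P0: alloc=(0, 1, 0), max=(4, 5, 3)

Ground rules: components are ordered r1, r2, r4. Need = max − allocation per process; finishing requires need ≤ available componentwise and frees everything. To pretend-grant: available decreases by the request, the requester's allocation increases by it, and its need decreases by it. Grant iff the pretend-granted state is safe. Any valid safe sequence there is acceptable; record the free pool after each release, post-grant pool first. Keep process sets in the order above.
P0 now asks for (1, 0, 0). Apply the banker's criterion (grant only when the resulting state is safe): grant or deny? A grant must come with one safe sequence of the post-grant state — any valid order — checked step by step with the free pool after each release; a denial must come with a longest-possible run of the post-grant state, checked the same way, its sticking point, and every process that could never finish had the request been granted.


GRANT — the state after the grant stays safe, e.g. via P3, P4, P0, P8, P5.
Key observation: (1, 1, 3) free after granting still covers P3 first, and each release covers the next.
Verifying the post-grant state step by step:
  pool = (1, 1, 3)
  run P3 (needs (1, 0, 2), free (1, 1, 3)); after release of (1, 3, 0) the pool is (2, 4, 3)
  run P4 (needs (0, 3, 3), free (2, 4, 3)); after release of (3, 2, 1) the pool is (5, 6, 4)
  run P0 (needs (3, 4, 3), free (5, 6, 4)); after release of (1, 1, 0) the pool is (6, 7, 4)
  run P8 (needs (1, 6, 0), free (6, 7, 4)); after release of (1, 0, 3) the pool is (7, 7, 7)
  run P5 (needs (3, 2, 2), free (7, 7, 7)); after release of (0, 1, 0) the pool is (7, 8, 7)


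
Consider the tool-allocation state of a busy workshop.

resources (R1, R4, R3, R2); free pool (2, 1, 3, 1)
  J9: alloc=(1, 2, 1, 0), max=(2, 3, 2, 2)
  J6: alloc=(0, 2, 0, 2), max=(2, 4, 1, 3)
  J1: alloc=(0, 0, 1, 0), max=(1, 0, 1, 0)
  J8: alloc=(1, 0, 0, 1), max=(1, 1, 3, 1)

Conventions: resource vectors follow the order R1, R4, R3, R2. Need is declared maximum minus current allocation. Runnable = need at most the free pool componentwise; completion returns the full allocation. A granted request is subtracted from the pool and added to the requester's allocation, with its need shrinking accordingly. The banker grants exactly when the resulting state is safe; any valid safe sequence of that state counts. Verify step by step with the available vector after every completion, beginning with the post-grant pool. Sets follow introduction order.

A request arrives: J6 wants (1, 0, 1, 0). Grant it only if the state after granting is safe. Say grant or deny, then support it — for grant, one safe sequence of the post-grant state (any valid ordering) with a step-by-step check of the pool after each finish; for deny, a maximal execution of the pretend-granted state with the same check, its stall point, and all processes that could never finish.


GRANT. The post-grant state is safe; one safe sequence: J1, J8, J9, J6.
Key observation: after the grant the pool drops to (1, 1, 2, 1), which still lets J1 finish first and unwind the rest.
Verifying the post-grant state step by step:
  pool = (1, 1, 2, 1)
  J1: need (1, 0, 0, 0) fits (1, 1, 2, 1); releases (0, 0, 1, 0), pool now (1, 1, 3, 1)
  J8: need (0, 1, 3, 0) fits (1, 1, 3, 1); releases (1, 0, 0, 1), pool now (2, 1, 3, 2)
  J9: need (1, 1, 1, 2) fits (2, 1, 3, 2); releases (1, 2, 1, 0), pool now (3, 3, 4, 2)
  J6: need (1, 2, 0, 1) fits (3, 3, 4, 2); releases (1, 2, 1, 2), pool now (4, 5, 5, 4)


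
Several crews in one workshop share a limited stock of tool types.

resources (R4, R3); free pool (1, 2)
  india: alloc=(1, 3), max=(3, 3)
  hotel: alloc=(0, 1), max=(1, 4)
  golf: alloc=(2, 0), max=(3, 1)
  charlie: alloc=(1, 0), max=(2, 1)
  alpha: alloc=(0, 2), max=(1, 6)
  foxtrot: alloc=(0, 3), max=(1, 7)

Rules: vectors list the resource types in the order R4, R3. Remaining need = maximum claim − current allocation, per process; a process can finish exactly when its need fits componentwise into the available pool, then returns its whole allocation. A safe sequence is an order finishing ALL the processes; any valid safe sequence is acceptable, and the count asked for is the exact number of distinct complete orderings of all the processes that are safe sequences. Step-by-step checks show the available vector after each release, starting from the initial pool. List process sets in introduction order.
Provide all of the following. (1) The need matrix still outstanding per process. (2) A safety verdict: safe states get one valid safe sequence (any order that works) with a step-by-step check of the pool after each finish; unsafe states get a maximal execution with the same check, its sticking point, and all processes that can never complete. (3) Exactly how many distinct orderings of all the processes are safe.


(1) Need matrix, components ordered R4, R3:
  india: (2, 0)
  hotel: (1, 3)
  golf: (1, 1)
  charlie: (1, 1)
  alpha: (1, 4)
  foxtrot: (1, 4)
(2) SAFE — a valid safe sequence is charlie, india, golf, hotel, alpha, foxtrot.
Key observation: reading the order forward, charlie is the first process whose need (1, 1) meets the free pool (1, 2) exactly on a resource it requests.
Step-by-step check:
  pool = (1, 2)
  charlie needs (1, 1) <= (1, 2) -> finishes; pool += (1, 0) = (2, 2)
  india needs (2, 0) <= (2, 2) -> finishes; pool += (1, 3) = (3, 5)
  golf needs (1, 1) <= (3, 5) -> finishes; pool += (2, 0) = (5, 5)
  hotel needs (1, 3) <= (5, 5) -> finishes; pool += (0, 1) = (5, 6)
  alpha needs (1, 4) <= (5, 6) -> finishes; pool += (0, 2) = (5, 8)
  foxtrot needs (1, 4) <= (5, 8) -> finishes; pool += (0, 3) = (5, 11)
(3) Exactly 60 of the possible complete orderings are safe sequences.


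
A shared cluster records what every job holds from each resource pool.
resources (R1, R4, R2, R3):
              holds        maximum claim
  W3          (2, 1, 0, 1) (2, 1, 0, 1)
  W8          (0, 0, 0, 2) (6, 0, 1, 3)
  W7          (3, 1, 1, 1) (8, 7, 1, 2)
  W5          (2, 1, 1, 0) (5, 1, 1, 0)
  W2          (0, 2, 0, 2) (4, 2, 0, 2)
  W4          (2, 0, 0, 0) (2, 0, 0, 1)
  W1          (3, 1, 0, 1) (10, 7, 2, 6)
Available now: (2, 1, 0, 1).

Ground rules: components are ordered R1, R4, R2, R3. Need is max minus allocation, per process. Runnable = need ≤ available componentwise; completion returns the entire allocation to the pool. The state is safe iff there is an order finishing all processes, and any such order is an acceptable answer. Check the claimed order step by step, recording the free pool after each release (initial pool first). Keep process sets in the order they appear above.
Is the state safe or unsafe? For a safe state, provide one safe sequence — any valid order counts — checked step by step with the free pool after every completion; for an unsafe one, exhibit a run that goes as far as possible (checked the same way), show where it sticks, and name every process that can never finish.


UNSAFE.
Key observation: the pool after W4, W2, W3, W5, W8 is (8, 5, 1, 6); every surviving request exceeds it in R4, so progress ends there.
Going as far as possible: W4, W2, W3, W5, W8; after that, nothing fits. Walking it through:
  pool = (2, 1, 0, 1)
  W4 needs (0, 0, 0, 1) <= (2, 1, 0, 1) -> finishes; pool += (2, 0, 0, 0) = (4, 1, 0, 1)
  W2 needs (4, 0, 0, 0) <= (4, 1, 0, 1) -> finishes; pool += (0, 2, 0, 2) = (4, 3, 0, 3)
  W3 needs (0, 0, 0, 0) <= (4, 3, 0, 3) -> finishes; pool += (2, 1, 0, 1) = (6, 4, 0, 4)
  W5 needs (3, 0, 0, 0) <= (6, 4, 0, 4) -> finishes; pool += (2, 1, 1, 0) = (8, 5, 1, 4)
  W8 needs (6, 0, 1, 1) <= (8, 5, 1, 4) -> finishes; pool += (0, 0, 0, 2) = (8, 5, 1, 6)
  W7 cannot run: need (5, 6, 0, 1) vs free (8, 5, 1, 6) (insufficient R4)
  W1 cannot run: need (7, 6, 2, 5) vs free (8, 5, 1, 6) (insufficient R4 and R2)
Never able to finish: W7 and W1.


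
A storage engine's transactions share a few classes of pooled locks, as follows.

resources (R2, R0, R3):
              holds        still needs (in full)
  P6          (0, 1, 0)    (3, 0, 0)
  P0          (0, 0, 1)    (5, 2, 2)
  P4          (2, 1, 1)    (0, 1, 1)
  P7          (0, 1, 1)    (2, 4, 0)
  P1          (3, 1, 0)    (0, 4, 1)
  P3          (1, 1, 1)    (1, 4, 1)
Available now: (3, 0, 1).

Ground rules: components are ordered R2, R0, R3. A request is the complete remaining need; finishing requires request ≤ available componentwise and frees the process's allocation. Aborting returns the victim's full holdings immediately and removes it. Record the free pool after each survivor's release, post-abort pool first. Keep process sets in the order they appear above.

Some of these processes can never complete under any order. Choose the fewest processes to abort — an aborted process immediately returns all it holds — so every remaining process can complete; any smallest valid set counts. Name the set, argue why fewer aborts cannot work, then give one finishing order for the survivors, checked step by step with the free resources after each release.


Minimum abort set: P7 and P1.
Key observation: the deadlocked P3 becomes finishable only because P7 and P1 released (3, 2, 1); it completes at step 4 below.
No one abort is enough; case by case: P6 alone leaves P7 blocked (short on R0); P0 alone leaves P7 blocked (short on R0); P4 alone leaves P7 blocked (short on R0); P7 alone leaves P1 blocked (short on R0); P1 alone leaves P7 blocked (short on R0); P3 alone leaves P7 blocked (short on R0).
One survivor order: P0, P6, P4, P3. Walking it through (post-abort pool first):
  pool = (6, 2, 2)
  P0: need (5, 2, 2) fits (6, 2, 2); releases (0, 0, 1), pool now (6, 2, 3)
  P6: need (3, 0, 0) fits (6, 2, 3); releases (0, 1, 0), pool now (6, 3, 3)
  P4: need (0, 1, 1) fits (6, 3, 3); releases (2, 1, 1), pool now (8, 4, 4)
  P3: need (1, 4, 1) fits (8, 4, 4); releases (1, 1, 1), pool now (9, 5, 5)


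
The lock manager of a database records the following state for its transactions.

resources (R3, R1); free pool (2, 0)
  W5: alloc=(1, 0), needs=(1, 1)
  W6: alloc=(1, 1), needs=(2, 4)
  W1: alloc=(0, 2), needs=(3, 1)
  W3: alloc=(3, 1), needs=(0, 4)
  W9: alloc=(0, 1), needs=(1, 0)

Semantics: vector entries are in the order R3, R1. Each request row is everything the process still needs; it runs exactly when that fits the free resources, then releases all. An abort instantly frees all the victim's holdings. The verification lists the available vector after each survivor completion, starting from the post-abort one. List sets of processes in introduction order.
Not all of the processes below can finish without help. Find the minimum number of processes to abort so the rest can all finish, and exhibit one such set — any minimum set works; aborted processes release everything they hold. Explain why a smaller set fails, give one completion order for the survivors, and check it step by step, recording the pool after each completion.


Abort W3.
Key observation: the deadlocked W6 becomes finishable only because W3 released (3, 1); it completes at step 4 below.
No smaller set exists: with zero aborts the deadlock remains.
One survivor order: W9, W1, W5, W6. Verifying each step (post-abort pool first):
  pool = (5, 1)
  run W9 (needs (1, 0), free (5, 1)); after release of (0, 1) the pool is (5, 2)
  run W1 (needs (3, 1), free (5, 2)); after release of (0, 2) the pool is (5, 4)
  run W5 (needs (1, 1), free (5, 4)); after release of (1, 0) the pool is (6, 4)
  run W6 (needs (2, 4), free (6, 4)); after release of (1, 1) the pool is (7, 5)


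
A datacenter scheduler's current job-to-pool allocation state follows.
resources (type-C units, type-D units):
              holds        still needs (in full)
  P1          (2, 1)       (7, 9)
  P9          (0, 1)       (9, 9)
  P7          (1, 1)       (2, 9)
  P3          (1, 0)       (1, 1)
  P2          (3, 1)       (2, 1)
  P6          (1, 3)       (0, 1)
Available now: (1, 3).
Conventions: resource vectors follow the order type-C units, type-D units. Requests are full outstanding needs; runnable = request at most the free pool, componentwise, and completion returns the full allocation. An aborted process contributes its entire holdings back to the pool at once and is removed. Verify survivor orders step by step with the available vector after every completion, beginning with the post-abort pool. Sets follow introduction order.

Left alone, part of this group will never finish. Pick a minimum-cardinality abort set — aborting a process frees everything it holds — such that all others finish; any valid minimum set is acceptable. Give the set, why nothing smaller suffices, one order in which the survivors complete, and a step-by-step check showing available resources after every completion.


Minimum abort set: P1 and P9.
Key observation: P7 had no path to completion before; after the abort of P1 and P9 ((2, 2) returned), step 4 is where it fits.
Why nothing smaller works — every single abort fails: P1 alone leaves P9 blocked (short on type-C units and type-D units); P9 alone leaves P1 blocked (short on type-C units and type-D units); P7 alone leaves P1 blocked (short on type-D units); P3 alone leaves P1 blocked (short on type-C units and type-D units); P2 alone leaves P1 blocked (short on type-C units and type-D units); P6 alone leaves P1 blocked (short on type-C units and type-D units).
One survivor order: P6, P3, P2, P7. Verifying each step (post-abort pool first):
  pool = (3, 5)
  run P6 (needs (0, 1), free (3, 5)); after release of (1, 3) the pool is (4, 8)
  run P3 (needs (1, 1), free (4, 8)); after release of (1, 0) the pool is (5, 8)
  run P2 (needs (2, 1), free (5, 8)); after release of (3, 1) the pool is (8, 9)
  run P7 (needs (2, 9), free (8, 9)); after release of (1, 1) the pool is (9, 10)


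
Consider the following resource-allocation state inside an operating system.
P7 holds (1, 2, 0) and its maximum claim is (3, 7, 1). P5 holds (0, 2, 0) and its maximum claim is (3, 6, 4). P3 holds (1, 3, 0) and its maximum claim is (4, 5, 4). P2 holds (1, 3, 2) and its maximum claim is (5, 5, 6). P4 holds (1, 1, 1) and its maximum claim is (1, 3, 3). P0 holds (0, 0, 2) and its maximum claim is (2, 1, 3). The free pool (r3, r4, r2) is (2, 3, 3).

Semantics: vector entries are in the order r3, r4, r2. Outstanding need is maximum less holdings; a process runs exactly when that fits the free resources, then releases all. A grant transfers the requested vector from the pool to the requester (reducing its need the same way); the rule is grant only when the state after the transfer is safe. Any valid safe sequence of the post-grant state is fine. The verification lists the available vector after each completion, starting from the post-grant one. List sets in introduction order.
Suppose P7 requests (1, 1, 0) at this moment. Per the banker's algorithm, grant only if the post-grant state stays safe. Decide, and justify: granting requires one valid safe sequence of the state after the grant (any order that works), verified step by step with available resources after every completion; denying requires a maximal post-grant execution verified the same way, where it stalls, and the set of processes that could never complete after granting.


DENY: after the grant no complete ordering would exist.
Key observation: after P4, P0 the pool peaks at (2, 3, 6), and each blocked process is short somewhere: P7 on r4; P5 on r3, r4; P3 on r3; P2 on r3.
After a pretend grant, a maximal execution: P4, P0 — then nothing else fits. Check, step by step:
  pool = (1, 2, 3)
  P4: need (0, 2, 2) fits (1, 2, 3); releases (1, 1, 1), pool now (2, 3, 4)
  P0: need (2, 1, 1) fits (2, 3, 4); releases (0, 0, 2), pool now (2, 3, 6)
  blocked: P7 wants (1, 4, 1), pool (2, 3, 6) — not enough r4
  blocked: P5 wants (3, 4, 4), pool (2, 3, 6) — not enough r3 and r4
  blocked: P3 wants (3, 2, 4), pool (2, 3, 6) — not enough r3
  blocked: P2 wants (4, 2, 4), pool (2, 3, 6) — not enough r3
Processes that could never finish after the grant: P7, P5, P3 and P2.


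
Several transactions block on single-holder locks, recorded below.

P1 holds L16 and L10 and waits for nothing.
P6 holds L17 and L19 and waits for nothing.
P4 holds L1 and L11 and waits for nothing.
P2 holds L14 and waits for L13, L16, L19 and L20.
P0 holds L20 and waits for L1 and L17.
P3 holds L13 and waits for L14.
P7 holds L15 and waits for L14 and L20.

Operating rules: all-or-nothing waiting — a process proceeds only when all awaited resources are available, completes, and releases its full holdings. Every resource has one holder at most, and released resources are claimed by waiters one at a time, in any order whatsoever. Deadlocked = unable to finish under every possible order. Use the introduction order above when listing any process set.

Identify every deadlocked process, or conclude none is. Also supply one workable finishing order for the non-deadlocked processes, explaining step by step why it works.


Deadlocked: P2, P3 and P7.
Key observation: P2 -> P3 -> P2 is a circular wait — nothing in it can go first; P7 waits into the deadlock from upstream.
A valid finishing order for the others: P4, P6, P0, P1.
Verifying each step:
  run P4 (it waits on nothing); releases L1 and L11
  run P6 (it waits on nothing); releases L17 and L19
  run P0 (all its waits — L1 and L17 — are resolved); releases L20
  run P1 (it waits on nothing); releases L16 and L10


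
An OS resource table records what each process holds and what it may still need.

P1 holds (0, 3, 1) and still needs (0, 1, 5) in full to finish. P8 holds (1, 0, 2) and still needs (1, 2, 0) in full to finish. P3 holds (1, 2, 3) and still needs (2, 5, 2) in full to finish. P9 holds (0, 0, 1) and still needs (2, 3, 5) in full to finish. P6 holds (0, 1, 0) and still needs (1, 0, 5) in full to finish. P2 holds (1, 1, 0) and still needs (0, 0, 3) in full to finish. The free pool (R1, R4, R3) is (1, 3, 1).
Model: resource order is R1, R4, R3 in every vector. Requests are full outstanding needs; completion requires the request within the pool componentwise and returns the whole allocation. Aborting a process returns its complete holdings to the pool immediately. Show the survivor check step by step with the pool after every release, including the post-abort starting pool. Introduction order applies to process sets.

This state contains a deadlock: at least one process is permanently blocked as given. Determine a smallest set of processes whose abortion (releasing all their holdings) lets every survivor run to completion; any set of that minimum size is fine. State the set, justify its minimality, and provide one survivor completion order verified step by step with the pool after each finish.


Abort P1.
Key observation: aborting P1 returns (0, 3, 1), and P3 — hopeless before — runs at step 2 with the returned capacity in the pool.
Why nothing smaller works: aborting no one leaves the state deadlocked as given.
One survivor order: P8, P3, P9, P6, P2. Check, step by step (post-abort pool first):
  pool = (1, 6, 2)
  run P8 (needs (1, 2, 0), free (1, 6, 2)); after release of (1, 0, 2) the pool is (2, 6, 4)
  run P3 (needs (2, 5, 2), free (2, 6, 4)); after release of (1, 2, 3) the pool is (3, 8, 7)
  run P9 (needs (2, 3, 5), free (3, 8, 7)); after release of (0, 0, 1) the pool is (3, 8, 8)
  run P6 (needs (1, 0, 5), free (3, 8, 8)); after release of (0, 1, 0) the pool is (3, 9, 8)
  run P2 (needs (0, 0, 3), free (3, 9, 8)); after release of (1, 1, 0) the pool is (4, 10, 8)


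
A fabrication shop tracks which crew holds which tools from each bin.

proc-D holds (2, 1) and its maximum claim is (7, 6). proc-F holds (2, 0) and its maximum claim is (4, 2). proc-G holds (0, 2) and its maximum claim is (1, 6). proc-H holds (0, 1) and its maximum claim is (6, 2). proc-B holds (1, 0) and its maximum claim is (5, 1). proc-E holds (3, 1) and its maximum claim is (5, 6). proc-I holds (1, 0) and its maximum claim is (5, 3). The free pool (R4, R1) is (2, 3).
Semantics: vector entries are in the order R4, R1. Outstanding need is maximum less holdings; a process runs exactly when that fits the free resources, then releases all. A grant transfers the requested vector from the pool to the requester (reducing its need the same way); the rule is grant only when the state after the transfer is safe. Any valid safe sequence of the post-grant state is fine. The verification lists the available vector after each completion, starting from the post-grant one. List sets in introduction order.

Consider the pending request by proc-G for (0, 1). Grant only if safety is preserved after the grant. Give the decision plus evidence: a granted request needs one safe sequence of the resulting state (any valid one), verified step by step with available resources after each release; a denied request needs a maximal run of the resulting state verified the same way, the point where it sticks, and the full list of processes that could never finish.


DENY — the pretend-granted state is unsafe.
Key observation: after proc-F, proc-B the pool peaks at (5, 2), and each blocked process is short somewhere: proc-D on R1; proc-G on R1; proc-H on R4; proc-E on R1; proc-I on R1.
After a pretend grant, a maximal execution: proc-F, proc-B — then nothing else fits. Step-by-step check:
  pool = (2, 2)
  proc-F needs (2, 2) <= (2, 2) -> finishes; pool += (2, 0) = (4, 2)
  proc-B needs (4, 1) <= (4, 2) -> finishes; pool += (1, 0) = (5, 2)
  proc-D still needs (5, 5) but only (5, 2) is free — short on R1
  proc-G still needs (1, 3) but only (5, 2) is free — short on R1
  proc-H still needs (6, 1) but only (5, 2) is free — short on R4
  proc-E still needs (2, 5) but only (5, 2) is free — short on R1
  proc-I still needs (4, 3) but only (5, 2) is free — short on R1
Processes that could never finish after the grant: proc-D, proc-G, proc-H, proc-E and proc-I.


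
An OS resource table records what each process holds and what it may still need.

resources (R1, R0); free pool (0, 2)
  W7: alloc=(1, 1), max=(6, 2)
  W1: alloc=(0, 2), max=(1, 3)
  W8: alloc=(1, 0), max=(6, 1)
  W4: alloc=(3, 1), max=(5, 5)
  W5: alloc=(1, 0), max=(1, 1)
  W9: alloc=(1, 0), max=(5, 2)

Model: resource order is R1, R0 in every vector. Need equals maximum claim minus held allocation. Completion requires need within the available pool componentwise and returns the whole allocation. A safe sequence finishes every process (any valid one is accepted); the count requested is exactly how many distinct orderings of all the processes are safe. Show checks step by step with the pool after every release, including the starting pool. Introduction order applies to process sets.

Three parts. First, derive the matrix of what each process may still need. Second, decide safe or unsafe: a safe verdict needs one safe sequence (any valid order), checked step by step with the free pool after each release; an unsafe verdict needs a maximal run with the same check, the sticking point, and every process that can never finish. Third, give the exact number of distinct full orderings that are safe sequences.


(1) Need matrix, components ordered R1, R0:
  W7: (5, 1)
  W1: (1, 1)
  W8: (5, 1)
  W4: (2, 4)
  W5: (0, 1)
  W9: (4, 2)
(2) UNSAFE.
Key observation: once W5, W1 finish, the pool peaks at (1, 4) — and every remaining process still needs more R1 than that.
The run W5, W1 cannot be extended any further. Check, step by step:
  pool = (0, 2)
  run W5 (needs (0, 1), free (0, 2)); after release of (1, 0) the pool is (1, 2)
  run W1 (needs (1, 1), free (1, 2)); after release of (0, 2) the pool is (1, 4)
  blocked: W7 wants (5, 1), pool (1, 4) — not enough R1
  blocked: W8 wants (5, 1), pool (1, 4) — not enough R1
  blocked: W4 wants (2, 4), pool (1, 4) — not enough R1
  blocked: W9 wants (4, 2), pool (1, 4) — not enough R1
Never able to finish: W7, W8, W4 and W9.
(3) Exactly 0 of the possible complete orderings are safe sequences.


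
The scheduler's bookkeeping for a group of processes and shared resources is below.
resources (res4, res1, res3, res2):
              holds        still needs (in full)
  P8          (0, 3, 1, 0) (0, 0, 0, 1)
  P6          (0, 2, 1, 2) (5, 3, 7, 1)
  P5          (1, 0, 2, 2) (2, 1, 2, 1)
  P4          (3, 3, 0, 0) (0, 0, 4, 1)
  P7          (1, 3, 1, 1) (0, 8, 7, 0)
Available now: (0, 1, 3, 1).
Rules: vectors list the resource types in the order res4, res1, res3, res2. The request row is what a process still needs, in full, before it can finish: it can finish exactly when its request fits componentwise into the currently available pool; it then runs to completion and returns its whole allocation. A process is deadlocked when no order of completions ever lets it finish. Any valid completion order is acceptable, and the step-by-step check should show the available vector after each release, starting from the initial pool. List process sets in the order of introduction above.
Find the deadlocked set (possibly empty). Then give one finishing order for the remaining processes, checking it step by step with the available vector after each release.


Deadlocked set: P6 and P7.
Key observation: the pool after P8, P4, P5 is (4, 7, 6, 3); every surviving request exceeds it in res3, so progress ends there.
The rest can finish in the order P8, P4, P5. Step-by-step check:
  pool = (0, 1, 3, 1)
  P8: need (0, 0, 0, 1) fits (0, 1, 3, 1); releases (0, 3, 1, 0), pool now (0, 4, 4, 1)
  P4: need (0, 0, 4, 1) fits (0, 4, 4, 1); releases (3, 3, 0, 0), pool now (3, 7, 4, 1)
  P5: need (2, 1, 2, 1) fits (3, 7, 4, 1); releases (1, 0, 2, 2), pool now (4, 7, 6, 3)
The blocked processes can never fit:
  P6 still needs (5, 3, 7, 1) but only (4, 7, 6, 3) is free — short on res4 and res3
  P7 still needs (0, 8, 7, 0) but only (4, 7, 6, 3) is free — short on res1 and res3


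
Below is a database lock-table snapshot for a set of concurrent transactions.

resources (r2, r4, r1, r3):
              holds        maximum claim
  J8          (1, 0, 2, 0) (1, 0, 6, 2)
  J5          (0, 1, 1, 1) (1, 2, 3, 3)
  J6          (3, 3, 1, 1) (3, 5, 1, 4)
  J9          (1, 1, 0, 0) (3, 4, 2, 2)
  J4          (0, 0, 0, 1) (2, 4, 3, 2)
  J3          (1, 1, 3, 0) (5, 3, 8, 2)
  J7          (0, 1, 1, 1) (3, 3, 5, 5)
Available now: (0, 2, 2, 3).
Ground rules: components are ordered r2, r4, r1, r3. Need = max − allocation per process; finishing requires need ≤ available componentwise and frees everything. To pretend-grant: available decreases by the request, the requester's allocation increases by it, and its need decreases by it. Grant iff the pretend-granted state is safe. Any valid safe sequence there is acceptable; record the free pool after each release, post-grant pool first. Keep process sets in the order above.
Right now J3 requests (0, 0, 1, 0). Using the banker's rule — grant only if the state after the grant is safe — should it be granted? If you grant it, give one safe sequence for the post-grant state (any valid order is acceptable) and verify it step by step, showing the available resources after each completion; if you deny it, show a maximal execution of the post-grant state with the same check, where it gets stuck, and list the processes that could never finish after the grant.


DENY: after the grant no complete ordering would exist.
Key observation: even finishing J6, J9, J5, J4 leaves just (4, 7, 3, 6) free — too little r1 for any of the remaining processes.
Pretend the grant happened; the run J6, J9, J5, J4 goes as far as possible. Step-by-step check:
  pool = (0, 2, 1, 3)
  J6 needs (0, 2, 0, 3) <= (0, 2, 1, 3) -> finishes; pool += (3, 3, 1, 1) = (3, 5, 2, 4)
  J9 needs (2, 3, 2, 2) <= (3, 5, 2, 4) -> finishes; pool += (1, 1, 0, 0) = (4, 6, 2, 4)
  J5 needs (1, 1, 2, 2) <= (4, 6, 2, 4) -> finishes; pool += (0, 1, 1, 1) = (4, 7, 3, 5)
  J4 needs (2, 4, 3, 1) <= (4, 7, 3, 5) -> finishes; pool += (0, 0, 0, 1) = (4, 7, 3, 6)
  J8 still needs (0, 0, 4, 2) but only (4, 7, 3, 6) is free — short on r1
  J3 still needs (4, 2, 4, 2) but only (4, 7, 3, 6) is free — short on r1
  J7 still needs (3, 2, 4, 4) but only (4, 7, 3, 6) is free — short on r1
Had the request been granted, J8, J3 and J7 could never finish.


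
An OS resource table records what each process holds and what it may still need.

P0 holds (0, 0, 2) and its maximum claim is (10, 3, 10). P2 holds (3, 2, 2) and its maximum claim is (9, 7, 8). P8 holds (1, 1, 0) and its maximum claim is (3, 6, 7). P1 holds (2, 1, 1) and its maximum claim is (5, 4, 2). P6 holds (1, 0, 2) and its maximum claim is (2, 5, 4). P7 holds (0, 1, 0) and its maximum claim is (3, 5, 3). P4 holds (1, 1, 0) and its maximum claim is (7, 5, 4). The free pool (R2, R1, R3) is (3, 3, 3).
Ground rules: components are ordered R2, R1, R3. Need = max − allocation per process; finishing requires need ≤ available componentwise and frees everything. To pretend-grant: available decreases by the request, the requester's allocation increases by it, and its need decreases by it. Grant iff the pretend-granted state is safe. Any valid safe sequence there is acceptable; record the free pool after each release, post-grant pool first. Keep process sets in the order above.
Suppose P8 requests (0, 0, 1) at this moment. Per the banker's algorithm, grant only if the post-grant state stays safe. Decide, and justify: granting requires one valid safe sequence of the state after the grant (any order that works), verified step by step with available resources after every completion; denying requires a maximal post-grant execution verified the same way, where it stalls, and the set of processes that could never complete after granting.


DENY — the pretend-granted state is unsafe.
Key observation: once P1, P7, P6, P4 finish, the pool peaks at (7, 6, 5) — and every remaining process still needs more R3 than that.
After a pretend grant, a maximal execution: P1, P7, P6, P4 — then nothing else fits. Verifying each step:
  pool = (3, 3, 2)
  run P1 (needs (3, 3, 1), free (3, 3, 2)); after release of (2, 1, 1) the pool is (5, 4, 3)
  run P7 (needs (3, 4, 3), free (5, 4, 3)); after release of (0, 1, 0) the pool is (5, 5, 3)
  run P6 (needs (1, 5, 2), free (5, 5, 3)); after release of (1, 0, 2) the pool is (6, 5, 5)
  run P4 (needs (6, 4, 4), free (6, 5, 5)); after release of (1, 1, 0) the pool is (7, 6, 5)
  blocked: P0 wants (10, 3, 8), pool (7, 6, 5) — not enough R2 and R3
  blocked: P2 wants (6, 5, 6), pool (7, 6, 5) — not enough R3
  blocked: P8 wants (2, 5, 6), pool (7, 6, 5) — not enough R3
Post-grant, the permanently blocked set is P0, P2 and P8.


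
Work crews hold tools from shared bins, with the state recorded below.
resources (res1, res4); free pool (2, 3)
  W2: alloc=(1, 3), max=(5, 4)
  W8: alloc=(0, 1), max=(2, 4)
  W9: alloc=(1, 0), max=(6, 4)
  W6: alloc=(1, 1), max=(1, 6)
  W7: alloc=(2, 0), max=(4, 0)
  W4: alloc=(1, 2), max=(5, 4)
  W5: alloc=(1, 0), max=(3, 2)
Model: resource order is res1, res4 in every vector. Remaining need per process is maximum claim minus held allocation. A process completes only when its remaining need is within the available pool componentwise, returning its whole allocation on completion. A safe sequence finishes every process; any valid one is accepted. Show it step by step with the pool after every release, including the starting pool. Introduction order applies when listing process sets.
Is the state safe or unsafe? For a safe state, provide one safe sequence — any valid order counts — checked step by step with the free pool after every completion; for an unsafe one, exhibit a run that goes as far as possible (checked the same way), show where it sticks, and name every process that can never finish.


SAFE — a valid safe sequence is W7, W2, W6, W5, W9, W4, W8.
Key observation: W7 marks the first exact bind of the order: its need (2, 0) fits the free (2, 3) with zero slack on a requested resource.
Check, step by step:
  pool = (2, 3)
  W7 needs (2, 0) <= (2, 3) -> finishes; pool += (2, 0) = (4, 3)
  W2 needs (4, 1) <= (4, 3) -> finishes; pool += (1, 3) = (5, 6)
  W6 needs (0, 5) <= (5, 6) -> finishes; pool += (1, 1) = (6, 7)
  W5 needs (2, 2) <= (6, 7) -> finishes; pool += (1, 0) = (7, 7)
  W9 needs (5, 4) <= (7, 7) -> finishes; pool += (1, 0) = (8, 7)
  W4 needs (4, 2) <= (8, 7) -> finishes; pool += (1, 2) = (9, 9)
  W8 needs (2, 3) <= (9, 9) -> finishes; pool += (0, 1) = (9, 10)


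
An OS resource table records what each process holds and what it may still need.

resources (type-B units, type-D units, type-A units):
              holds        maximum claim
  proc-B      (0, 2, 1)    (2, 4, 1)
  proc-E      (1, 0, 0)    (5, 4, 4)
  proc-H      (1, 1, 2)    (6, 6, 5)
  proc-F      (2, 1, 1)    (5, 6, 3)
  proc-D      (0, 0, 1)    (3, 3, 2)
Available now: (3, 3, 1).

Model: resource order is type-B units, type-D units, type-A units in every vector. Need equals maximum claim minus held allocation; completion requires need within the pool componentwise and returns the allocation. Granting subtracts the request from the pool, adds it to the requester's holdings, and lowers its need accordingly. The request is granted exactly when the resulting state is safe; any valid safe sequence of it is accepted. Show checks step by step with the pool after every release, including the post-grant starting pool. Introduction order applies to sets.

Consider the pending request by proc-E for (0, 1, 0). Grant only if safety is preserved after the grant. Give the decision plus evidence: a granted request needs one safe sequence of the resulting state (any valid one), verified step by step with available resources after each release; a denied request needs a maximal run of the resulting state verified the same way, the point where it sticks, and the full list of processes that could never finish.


DENY: after the grant no complete ordering would exist.
Key observation: after proc-B, proc-D the pool peaks at (3, 4, 3), and each blocked process is short somewhere: proc-E on type-B units, type-A units; proc-H on type-B units, type-D units; proc-F on type-D units.
On the post-grant state, proc-B, proc-D is a maximal run — nothing extends it. Step-by-step check:
  pool = (3, 2, 1)
  run proc-B (needs (2, 2, 0), free (3, 2, 1)); after release of (0, 2, 1) the pool is (3, 4, 2)
  run proc-D (needs (3, 3, 1), free (3, 4, 2)); after release of (0, 0, 1) the pool is (3, 4, 3)
  blocked: proc-E wants (4, 3, 4), pool (3, 4, 3) — not enough type-B units and type-A units
  blocked: proc-H wants (5, 5, 3), pool (3, 4, 3) — not enough type-B units and type-D units
  blocked: proc-F wants (3, 5, 2), pool (3, 4, 3) — not enough type-D units
Processes that could never finish after the grant: proc-E, proc-H and proc-F.
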